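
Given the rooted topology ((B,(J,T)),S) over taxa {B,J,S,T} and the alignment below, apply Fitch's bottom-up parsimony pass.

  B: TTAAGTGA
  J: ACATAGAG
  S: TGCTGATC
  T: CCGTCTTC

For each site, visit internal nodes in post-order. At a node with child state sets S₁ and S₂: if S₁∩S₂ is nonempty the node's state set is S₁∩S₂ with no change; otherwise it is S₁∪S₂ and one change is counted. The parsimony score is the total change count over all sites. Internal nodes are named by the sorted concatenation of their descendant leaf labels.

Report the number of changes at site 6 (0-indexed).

JT@0: {A} ∪ {C} = {A,C} (union, +1)
BJT@0: {T} ∪ {A,C} = {A,C,T} (union, +1)
BJST@0: {A,C,T} ∩ {T} = {T} (intersection, +0)
JT@1: {C} ∩ {C} = {C} (intersection, +0)
BJT@1: {T} ∪ {C} = {C,T} (union, +1)
BJST@1: {C,T} ∪ {G} = {C,G,T} (union, +1)
JT@2: {A} ∪ {G} = {A,G} (union, +1)
BJT@2: {A} ∩ {A,G} = {A} (intersection, +0)
BJST@2: {A} ∪ {C} = {A,C} (union, +1)
JT@3: {T} ∩ {T} = {T} (intersection, +0)
BJT@3: {A} ∪ {T} = {A,T} (union, +1)
BJST@3: {A,T} ∩ {T} = {T} (intersection, +0)
JT@4: {A} ∪ {C} = {A,C} (union, +1)
BJT@4: {G} ∪ {A,C} = {A,C,G} (union, +1)
BJST@4: {A,C,G} ∩ {G} = {G} (intersection, +0)
JT@5: {G} ∪ {T} = {G,T} (union, +1)
BJT@5: {T} ∩ {G,T} = {T} (intersection, +0)
BJST@5: {T} ∪ {A} = {A,T} (union, +1)
JT@6: {A} ∪ {T} = {A,T} (union, +1)
BJT@6: {G} ∪ {A,T} = {A,G,T} (union, +1)
BJST@6: {A,G,T} ∩ {T} = {T} (intersection, +0)
JT@7: {G} ∪ {C} = {C,G} (union, +1)
BJT@7: {A} ∪ {C,G} = {A,C,G} (union, +1)
BJST@7: {A,C,G} ∩ {C} = {C} (intersection, +0)
per-site changes: [2, 2, 2, 1, 2, 2, 2, 2]; total = 15

2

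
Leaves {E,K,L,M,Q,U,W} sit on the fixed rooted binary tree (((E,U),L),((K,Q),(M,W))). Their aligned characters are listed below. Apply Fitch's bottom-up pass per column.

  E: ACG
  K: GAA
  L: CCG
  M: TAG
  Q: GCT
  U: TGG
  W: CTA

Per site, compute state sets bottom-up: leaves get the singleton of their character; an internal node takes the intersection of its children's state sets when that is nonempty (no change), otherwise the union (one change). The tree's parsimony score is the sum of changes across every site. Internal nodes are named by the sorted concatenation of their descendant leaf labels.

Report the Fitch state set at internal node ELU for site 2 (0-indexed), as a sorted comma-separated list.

G

site 0, node EU: E={A} ∪ U={T} → {A,T} (+1)
site 0, node ELU: EU={A,T} ∪ L={C} → {A,C,T} (+1)
site 0, node KQ: K={G} ∩ Q={G} → {G} (+0)
site 0, node MW: M={T} ∪ W={C} → {C,T} (+1)
site 0, node KMQW: KQ={G} ∪ MW={C,T} → {C,G,T} (+1)
site 0, node EKLMQUW: ELU={A,C,T} ∩ KMQW={C,G,T} → {C,T} (+0)
site 1, node EU: E={C} ∪ U={G} → {C,G} (+1)
site 1, node ELU: EU={C,G} ∩ L={C} → {C} (+0)
site 1, node KQ: K={A} ∪ Q={C} → {A,C} (+1)
site 1, node MW: M={A} ∪ W={T} → {A,T} (+1)
site 1, node KMQW: KQ={A,C} ∩ MW={A,T} → {A} (+0)
site 1, node EKLMQUW: ELU={C} ∪ KMQW={A} → {A,C} (+1)
site 2, node EU: E={G} ∩ U={G} → {G} (+0)
site 2, node ELU: EU={G} ∩ L={G} → {G} (+0)
site 2, node KQ: K={A} ∪ Q={T} → {A,T} (+1)
site 2, node MW: M={G} ∪ W={A} → {A,G} (+1)
site 2, node KMQW: KQ={A,T} ∩ MW={A,G} → {A} (+0)
site 2, node EKLMQUW: ELU={G} ∪ KMQW={A} → {A,G} (+1)
per-site changes: [4, 4, 3]; total = 11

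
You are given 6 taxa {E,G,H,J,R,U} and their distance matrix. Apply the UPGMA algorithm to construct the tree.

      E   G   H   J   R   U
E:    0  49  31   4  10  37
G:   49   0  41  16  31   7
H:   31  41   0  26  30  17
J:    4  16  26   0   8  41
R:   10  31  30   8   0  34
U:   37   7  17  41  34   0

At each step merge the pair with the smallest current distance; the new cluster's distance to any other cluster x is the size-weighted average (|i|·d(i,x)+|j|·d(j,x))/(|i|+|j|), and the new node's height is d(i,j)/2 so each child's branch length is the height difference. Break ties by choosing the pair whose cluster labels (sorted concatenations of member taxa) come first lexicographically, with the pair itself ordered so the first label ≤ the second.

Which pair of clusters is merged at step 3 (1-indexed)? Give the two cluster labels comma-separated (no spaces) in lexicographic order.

step 1: merge (E,J) at d=4; branch lengths E→2, J→2; new cluster EJ
  updated: d(EJ,G)=65/2, d(EJ,H)=57/2, d(EJ,R)=9, d(EJ,U)=39
step 2: merge (G,U) at d=7; branch lengths G→7/2, U→7/2; new cluster GU
  updated: d(EJ,GU)=143/4, d(GU,H)=29, d(GU,R)=65/2
step 3: merge (EJ,R) at d=9; branch lengths EJ→5/2, R→9/2; new cluster EJR
  updated: d(EJR,GU)=104/3, d(EJR,H)=29
step 4: merge (EJR,H) at d=29; branch lengths EJR→10, H→29/2; new cluster EHJR
  updated: d(EHJR,GU)=133/4
step 5: merge (EHJR,GU) at d=133/4; branch lengths EHJR→17/8, GU→105/8; new cluster EGHJRU
final tree: ((((E:2,J:2):5/2,R:9/2):10,H:29/2):17/8,(G:7/2,U:7/2):105/8)
total length: 231/4

EJ,R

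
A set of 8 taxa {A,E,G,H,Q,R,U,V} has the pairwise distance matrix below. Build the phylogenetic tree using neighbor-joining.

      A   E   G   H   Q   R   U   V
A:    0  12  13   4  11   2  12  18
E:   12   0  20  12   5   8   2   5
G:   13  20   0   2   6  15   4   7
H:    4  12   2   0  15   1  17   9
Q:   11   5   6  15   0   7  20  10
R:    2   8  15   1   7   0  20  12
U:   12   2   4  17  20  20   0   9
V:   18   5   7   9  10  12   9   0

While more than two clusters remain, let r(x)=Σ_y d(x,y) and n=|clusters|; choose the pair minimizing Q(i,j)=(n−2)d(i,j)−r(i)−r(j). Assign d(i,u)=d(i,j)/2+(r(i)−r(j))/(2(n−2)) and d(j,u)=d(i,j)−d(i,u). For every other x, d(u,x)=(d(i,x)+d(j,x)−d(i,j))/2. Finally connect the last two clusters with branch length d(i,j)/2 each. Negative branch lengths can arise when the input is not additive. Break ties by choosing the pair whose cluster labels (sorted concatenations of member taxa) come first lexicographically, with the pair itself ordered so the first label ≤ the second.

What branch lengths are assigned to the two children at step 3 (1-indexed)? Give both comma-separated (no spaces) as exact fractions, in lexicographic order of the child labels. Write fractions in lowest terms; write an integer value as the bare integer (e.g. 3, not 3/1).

25/16,-1/16

step 1: merge (E,U) at d=2, Q=-136; branch lengths E→-2/3, U→8/3; new cluster EU
  updated: d(A,EU)=11, d(EU,G)=11, d(EU,H)=27/2, d(EU,Q)=23/2, d(EU,R)=13, d(EU,V)=6
step 2: merge (A,R) at d=2, Q=-99; branch lengths A→19/10, R→1/10; new cluster AR
  updated: d(AR,EU)=11, d(AR,G)=13, d(AR,H)=3/2, d(AR,Q)=8, d(AR,V)=14
step 3: merge (AR,H) at d=3/2, Q=-165/2; branch lengths AR→25/16, H→-1/16; new cluster AHR
  updated: d(AHR,EU)=23/2, d(AHR,G)=27/4, d(AHR,Q)=43/4, d(AHR,V)=43/4
step 4: merge (EU,V) at d=6, Q=-223/4; branch lengths EU→97/24, V→47/24; new cluster EUV
  updated: d(AHR,EUV)=65/8, d(EUV,G)=6, d(EUV,Q)=31/4
step 5: merge (AHR,EUV) at d=65/8, Q=-125/4; branch lengths AHR→5, EUV→25/8; new cluster AEHRUV
  updated: d(AEHRUV,G)=37/16, d(AEHRUV,Q)=83/16
step 6: merge (AEHRUV,G) at d=37/16, Q=-27/2; branch lengths AEHRUV→3/4, G→25/16; new cluster AEGHRUV
  updated: d(AEGHRUV,Q)=71/16
step 7: merge (AEGHRUV,Q) at d=71/16; branch lengths AEGHRUV→71/32, Q→71/32; new cluster AEGHQRUV
final tree: (((((A:19/10,R:1/10):25/16,H:-1/16):5,((E:-2/3,U:8/3):97/24,V:47/24):25/8):3/4,G:25/16):71/32,Q:71/32)
total length: 211/8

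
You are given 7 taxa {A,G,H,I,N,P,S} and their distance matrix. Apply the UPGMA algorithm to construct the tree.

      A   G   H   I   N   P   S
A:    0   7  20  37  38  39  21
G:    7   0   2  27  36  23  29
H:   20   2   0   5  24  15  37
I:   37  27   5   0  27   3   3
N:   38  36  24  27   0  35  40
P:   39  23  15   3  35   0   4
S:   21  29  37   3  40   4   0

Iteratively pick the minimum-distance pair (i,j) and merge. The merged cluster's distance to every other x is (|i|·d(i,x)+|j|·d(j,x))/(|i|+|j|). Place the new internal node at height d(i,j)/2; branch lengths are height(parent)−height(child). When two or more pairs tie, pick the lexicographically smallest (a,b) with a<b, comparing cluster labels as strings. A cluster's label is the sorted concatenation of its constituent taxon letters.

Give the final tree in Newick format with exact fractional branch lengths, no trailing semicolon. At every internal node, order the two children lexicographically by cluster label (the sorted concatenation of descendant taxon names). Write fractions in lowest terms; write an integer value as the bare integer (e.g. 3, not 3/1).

(((A:27/4,(G:1,H:1):23/4):223/36,((I:3/2,P:3/2):1/4,S:7/4):403/36):67/18,N:50/3)

1. join G+H (d=2) ⇒ GH; edges |G|=1, |H|=1
  updated: d(A,GH)=27/2, d(GH,I)=16, d(GH,N)=30, d(GH,P)=19, d(GH,S)=33
2. join I+P (d=3) ⇒ IP; edges |I|=3/2, |P|=3/2
  updated: d(A,IP)=38, d(GH,IP)=35/2, d(IP,N)=31, d(IP,S)=7/2
3. join IP+S (d=7/2) ⇒ IPS; edges |IP|=1/4, |S|=7/4
  updated: d(A,IPS)=97/3, d(GH,IPS)=68/3, d(IPS,N)=34
4. join A+GH (d=27/2) ⇒ AGH; edges |A|=27/4, |GH|=23/4
  updated: d(AGH,IPS)=233/9, d(AGH,N)=98/3
5. join AGH+IPS (d=233/9) ⇒ AGHIPS; edges |AGH|=223/36, |IPS|=403/36
  updated: d(AGHIPS,N)=100/3
6. join AGHIPS+N (d=100/3) ⇒ AGHINPS; edges |AGHIPS|=67/18, |N|=50/3
final tree: (((A:27/4,(G:1,H:1):23/4):223/36,((I:3/2,P:3/2):1/4,S:7/4):403/36):67/18,N:50/3)
total length: 1031/18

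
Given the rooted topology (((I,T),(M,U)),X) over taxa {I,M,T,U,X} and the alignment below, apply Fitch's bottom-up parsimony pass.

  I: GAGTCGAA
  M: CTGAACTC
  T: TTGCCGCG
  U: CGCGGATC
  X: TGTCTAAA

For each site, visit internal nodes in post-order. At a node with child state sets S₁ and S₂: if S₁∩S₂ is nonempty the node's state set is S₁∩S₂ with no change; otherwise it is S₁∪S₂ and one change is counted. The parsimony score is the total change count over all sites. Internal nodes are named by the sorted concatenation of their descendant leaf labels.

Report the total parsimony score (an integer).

IT@0: {G} ∪ {T} = {G,T} (union, +1)
MU@0: {C} ∩ {C} = {C} (intersection, +0)
IMTU@0: {G,T} ∪ {C} = {C,G,T} (union, +1)
IMTUX@0: {C,G,T} ∩ {T} = {T} (intersection, +0)
IT@1: {A} ∪ {T} = {A,T} (union, +1)
MU@1: {T} ∪ {G} = {G,T} (union, +1)
IMTU@1: {A,T} ∩ {G,T} = {T} (intersection, +0)
IMTUX@1: {T} ∪ {G} = {G,T} (union, +1)
IT@2: {G} ∩ {G} = {G} (intersection, +0)
MU@2: {G} ∪ {C} = {C,G} (union, +1)
IMTU@2: {G} ∩ {C,G} = {G} (intersection, +0)
IMTUX@2: {G} ∪ {T} = {G,T} (union, +1)
IT@3: {T} ∪ {C} = {C,T} (union, +1)
MU@3: {A} ∪ {G} = {A,G} (union, +1)
IMTU@3: {C,T} ∪ {A,G} = {A,C,G,T} (union, +1)
IMTUX@3: {A,C,G,T} ∩ {C} = {C} (intersection, +0)
IT@4: {C} ∩ {C} = {C} (intersection, +0)
MU@4: {A} ∪ {G} = {A,G} (union, +1)
IMTU@4: {C} ∪ {A,G} = {A,C,G} (union, +1)
IMTUX@4: {A,C,G} ∪ {T} = {A,C,G,T} (union, +1)
IT@5: {G} ∩ {G} = {G} (intersection, +0)
MU@5: {C} ∪ {A} = {A,C} (union, +1)
IMTU@5: {G} ∪ {A,C} = {A,C,G} (union, +1)
IMTUX@5: {A,C,G} ∩ {A} = {A} (intersection, +0)
IT@6: {A} ∪ {C} = {A,C} (union, +1)
MU@6: {T} ∩ {T} = {T} (intersection, +0)
IMTU@6: {A,C} ∪ {T} = {A,C,T} (union, +1)
IMTUX@6: {A,C,T} ∩ {A} = {A} (intersection, +0)
IT@7: {A} ∪ {G} = {A,G} (union, +1)
MU@7: {C} ∩ {C} = {C} (intersection, +0)
IMTU@7: {A,G} ∪ {C} = {A,C,G} (union, +1)
IMTUX@7: {A,C,G} ∩ {A} = {A} (intersection, +0)
per-site changes: [2, 3, 2, 3, 3, 2, 2, 2]; total = 19

19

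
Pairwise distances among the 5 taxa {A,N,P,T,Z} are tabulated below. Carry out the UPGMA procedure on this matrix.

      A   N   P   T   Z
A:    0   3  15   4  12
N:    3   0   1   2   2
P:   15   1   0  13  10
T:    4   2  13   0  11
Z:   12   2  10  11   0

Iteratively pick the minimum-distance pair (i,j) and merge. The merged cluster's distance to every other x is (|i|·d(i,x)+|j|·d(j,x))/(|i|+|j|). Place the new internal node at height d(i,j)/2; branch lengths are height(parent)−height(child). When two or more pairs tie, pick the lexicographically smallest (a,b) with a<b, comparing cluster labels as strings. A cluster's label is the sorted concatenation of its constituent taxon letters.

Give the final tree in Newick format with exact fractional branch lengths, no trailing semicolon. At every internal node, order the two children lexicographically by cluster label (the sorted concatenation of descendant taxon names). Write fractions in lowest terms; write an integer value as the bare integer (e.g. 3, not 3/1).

iteration 1: select N,P (d=1); attach at lengths (1/2, 1/2); label the merged cluster NP
  updated: d(A,NP)=9, d(NP,T)=15/2, d(NP,Z)=6
iteration 2: select A,T (d=4); attach at lengths (2, 2); label the merged cluster AT
  updated: d(AT,NP)=33/4, d(AT,Z)=23/2
iteration 3: select NP,Z (d=6); attach at lengths (5/2, 3); label the merged cluster NPZ
  updated: d(AT,NPZ)=28/3
iteration 4: select AT,NPZ (d=28/3); attach at lengths (8/3, 5/3); label the merged cluster ANPTZ
final tree: ((A:2,T:2):8/3,((N:1/2,P:1/2):5/2,Z:3):5/3)
total length: 89/6

((A:2,T:2):8/3,((N:1/2,P:1/2):5/2,Z:3):5/3)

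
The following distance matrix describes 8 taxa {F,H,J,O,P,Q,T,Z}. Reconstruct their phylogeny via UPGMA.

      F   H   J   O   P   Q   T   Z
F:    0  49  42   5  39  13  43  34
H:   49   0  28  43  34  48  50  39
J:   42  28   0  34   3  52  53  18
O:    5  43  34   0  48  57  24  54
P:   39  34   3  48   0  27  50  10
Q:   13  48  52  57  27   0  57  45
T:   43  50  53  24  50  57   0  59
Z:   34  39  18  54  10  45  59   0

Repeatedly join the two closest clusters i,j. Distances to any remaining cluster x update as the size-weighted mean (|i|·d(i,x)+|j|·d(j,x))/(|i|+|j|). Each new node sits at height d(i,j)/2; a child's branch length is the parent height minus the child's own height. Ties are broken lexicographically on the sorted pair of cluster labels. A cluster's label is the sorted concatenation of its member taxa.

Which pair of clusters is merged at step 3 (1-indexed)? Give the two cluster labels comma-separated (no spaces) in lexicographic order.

1. join J+P (d=3) ⇒ JP; edges |J|=3/2, |P|=3/2
  updated: d(F,JP)=81/2, d(H,JP)=31, d(JP,O)=41, d(JP,Q)=79/2, d(JP,T)=103/2, d(JP,Z)=14
2. join F+O (d=5) ⇒ FO; edges |F|=5/2, |O|=5/2
  updated: d(FO,H)=46, d(FO,JP)=163/4, d(FO,Q)=35, d(FO,T)=67/2, d(FO,Z)=44
3. join JP+Z (d=14) ⇒ JPZ; edges |JP|=11/2, |Z|=7
  updated: d(FO,JPZ)=251/6, d(H,JPZ)=101/3, d(JPZ,Q)=124/3, d(JPZ,T)=54
4. join FO+T (d=67/2) ⇒ FOT; edges |FO|=57/4, |T|=67/4
  updated: d(FOT,H)=142/3, d(FOT,JPZ)=413/9, d(FOT,Q)=127/3
5. join H+JPZ (d=101/3) ⇒ HJPZ; edges |H|=101/6, |JPZ|=59/6
  updated: d(FOT,HJPZ)=185/4, d(HJPZ,Q)=43
6. join FOT+Q (d=127/3) ⇒ FOQT; edges |FOT|=53/12, |Q|=127/6
  updated: d(FOQT,HJPZ)=727/16
7. join FOQT+HJPZ (d=727/16) ⇒ FHJOPQTZ; edges |FOQT|=149/96, |HJPZ|=565/96
final tree: ((((F:5/2,O:5/2):57/4,T:67/4):53/12,Q:127/6):149/96,(H:101/6,((J:3/2,P:3/2):11/2,Z:7):59/6):565/96)
total length: 1779/16

JP,Z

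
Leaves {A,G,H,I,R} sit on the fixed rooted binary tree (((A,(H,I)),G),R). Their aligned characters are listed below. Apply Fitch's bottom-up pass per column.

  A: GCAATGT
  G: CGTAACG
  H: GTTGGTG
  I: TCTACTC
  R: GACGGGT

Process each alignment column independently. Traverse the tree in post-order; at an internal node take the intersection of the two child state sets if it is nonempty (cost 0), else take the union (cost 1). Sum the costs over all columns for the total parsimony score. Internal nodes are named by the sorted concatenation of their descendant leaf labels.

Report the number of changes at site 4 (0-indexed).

[col 0] HI: children H:{G}, I:{T} ∪→ {G,T}; cost 1
[col 0] AHI: children A:{G}, HI:{G,T} ∩→ {G}; cost 0
[col 0] AGHI: children AHI:{G}, G:{C} ∪→ {C,G}; cost 1
[col 0] AGHIR: children AGHI:{C,G}, R:{G} ∩→ {G}; cost 0
[col 1] HI: children H:{T}, I:{C} ∪→ {C,T}; cost 1
[col 1] AHI: children A:{C}, HI:{C,T} ∩→ {C}; cost 0
[col 1] AGHI: children AHI:{C}, G:{G} ∪→ {C,G}; cost 1
[col 1] AGHIR: children AGHI:{C,G}, R:{A} ∪→ {A,C,G}; cost 1
[col 2] HI: children H:{T}, I:{T} ∩→ {T}; cost 0
[col 2] AHI: children A:{A}, HI:{T} ∪→ {A,T}; cost 1
[col 2] AGHI: children AHI:{A,T}, G:{T} ∩→ {T}; cost 0
[col 2] AGHIR: children AGHI:{T}, R:{C} ∪→ {C,T}; cost 1
[col 3] HI: children H:{G}, I:{A} ∪→ {A,G}; cost 1
[col 3] AHI: children A:{A}, HI:{A,G} ∩→ {A}; cost 0
[col 3] AGHI: children AHI:{A}, G:{A} ∩→ {A}; cost 0
[col 3] AGHIR: children AGHI:{A}, R:{G} ∪→ {A,G}; cost 1
[col 4] HI: children H:{G}, I:{C} ∪→ {C,G}; cost 1
[col 4] AHI: children A:{T}, HI:{C,G} ∪→ {C,G,T}; cost 1
[col 4] AGHI: children AHI:{C,G,T}, G:{A} ∪→ {A,C,G,T}; cost 1
[col 4] AGHIR: children AGHI:{A,C,G,T}, R:{G} ∩→ {G}; cost 0
[col 5] HI: children H:{T}, I:{T} ∩→ {T}; cost 0
[col 5] AHI: children A:{G}, HI:{T} ∪→ {G,T}; cost 1
[col 5] AGHI: children AHI:{G,T}, G:{C} ∪→ {C,G,T}; cost 1
[col 5] AGHIR: children AGHI:{C,G,T}, R:{G} ∩→ {G}; cost 0
[col 6] HI: children H:{G}, I:{C} ∪→ {C,G}; cost 1
[col 6] AHI: children A:{T}, HI:{C,G} ∪→ {C,G,T}; cost 1
[col 6] AGHI: children AHI:{C,G,T}, G:{G} ∩→ {G}; cost 0
[col 6] AGHIR: children AGHI:{G}, R:{T} ∪→ {G,T}; cost 1
per-site changes: [2, 3, 2, 2, 3, 2, 3]; total = 17

3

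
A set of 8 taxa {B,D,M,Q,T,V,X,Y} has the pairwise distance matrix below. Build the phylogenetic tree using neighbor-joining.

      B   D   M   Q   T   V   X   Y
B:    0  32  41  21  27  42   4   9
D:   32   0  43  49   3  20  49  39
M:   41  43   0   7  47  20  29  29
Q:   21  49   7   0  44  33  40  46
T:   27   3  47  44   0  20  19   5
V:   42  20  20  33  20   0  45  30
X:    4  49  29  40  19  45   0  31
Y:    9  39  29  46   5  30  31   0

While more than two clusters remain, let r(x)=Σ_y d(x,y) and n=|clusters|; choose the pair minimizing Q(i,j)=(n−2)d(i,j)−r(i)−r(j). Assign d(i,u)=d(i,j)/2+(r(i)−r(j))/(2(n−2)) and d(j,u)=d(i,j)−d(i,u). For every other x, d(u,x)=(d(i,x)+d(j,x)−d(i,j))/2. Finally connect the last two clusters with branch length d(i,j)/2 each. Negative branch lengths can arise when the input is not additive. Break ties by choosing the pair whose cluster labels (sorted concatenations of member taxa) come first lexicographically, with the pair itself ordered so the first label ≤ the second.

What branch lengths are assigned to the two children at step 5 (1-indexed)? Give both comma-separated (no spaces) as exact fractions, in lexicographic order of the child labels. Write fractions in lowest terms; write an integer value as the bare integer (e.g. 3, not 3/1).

1. join M+Q (d=7, Q=-414) ⇒ MQ; edges |M|=3/2, |Q|=11/2
  updated: d(B,MQ)=55/2, d(D,MQ)=85/2, d(MQ,T)=42, d(MQ,V)=23, d(MQ,X)=31, d(MQ,Y)=34
2. join B+X (d=4, Q=-601/2) ⇒ BX; edges |B|=-7/4, |X|=23/4
  updated: d(BX,D)=77/2, d(BX,MQ)=109/4, d(BX,T)=21, d(BX,V)=83/2, d(BX,Y)=18
3. join D+T (d=3, Q=-222) ⇒ DT; edges |D|=8, |T|=-5
  updated: d(BX,DT)=113/4, d(DT,MQ)=163/4, d(DT,V)=37/2, d(DT,Y)=41/2
4. join MQ+V (d=23, Q=-169) ⇒ MQV; edges |MQ|=27/2, |V|=19/2
  updated: d(BX,MQV)=183/8, d(DT,MQV)=145/8, d(MQV,Y)=41/2
5. join BX+Y (d=18, Q=-737/8) ⇒ BXY; edges |BX|=369/32, |Y|=207/32
  updated: d(BXY,DT)=123/8, d(BXY,MQV)=203/16
6. join BXY+DT (d=123/8, Q=-739/16) ⇒ BDTXY; edges |BXY|=159/32, |DT|=333/32
  updated: d(BDTXY,MQV)=247/32
7. join BDTXY+MQV (d=247/32) ⇒ BDMQTVXY; edges |BDTXY|=247/64, |MQV|=247/64
final tree: ((((B:-7/4,X:23/4):369/32,Y:207/32):159/32,(D:8,T:-5):333/32):247/64,((M:3/2,Q:11/2):27/2,V:19/2):247/64)
total length: 2499/32

369/32,207/32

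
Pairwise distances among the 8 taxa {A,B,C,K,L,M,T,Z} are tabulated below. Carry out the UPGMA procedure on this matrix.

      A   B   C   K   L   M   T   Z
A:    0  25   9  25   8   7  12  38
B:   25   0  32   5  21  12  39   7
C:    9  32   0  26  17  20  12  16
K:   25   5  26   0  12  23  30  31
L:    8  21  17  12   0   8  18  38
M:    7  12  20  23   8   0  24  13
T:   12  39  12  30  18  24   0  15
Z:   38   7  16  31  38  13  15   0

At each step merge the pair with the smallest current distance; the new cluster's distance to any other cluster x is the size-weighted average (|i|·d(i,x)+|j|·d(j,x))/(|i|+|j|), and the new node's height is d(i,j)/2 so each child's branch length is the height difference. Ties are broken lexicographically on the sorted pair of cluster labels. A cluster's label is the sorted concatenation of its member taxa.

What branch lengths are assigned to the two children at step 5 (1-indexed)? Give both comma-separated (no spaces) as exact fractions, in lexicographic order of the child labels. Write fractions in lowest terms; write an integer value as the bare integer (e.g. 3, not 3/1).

7/4,31/4

iteration 1: select B,K (d=5); attach at lengths (5/2, 5/2); label the merged cluster BK
  updated: d(A,BK)=25, d(BK,C)=29, d(BK,L)=33/2, d(BK,M)=35/2, d(BK,T)=69/2, d(BK,Z)=19
iteration 2: select A,M (d=7); attach at lengths (7/2, 7/2); label the merged cluster AM
  updated: d(AM,BK)=85/4, d(AM,C)=29/2, d(AM,L)=8, d(AM,T)=18, d(AM,Z)=51/2
iteration 3: select AM,L (d=8); attach at lengths (1/2, 4); label the merged cluster ALM
  updated: d(ALM,BK)=59/3, d(ALM,C)=46/3, d(ALM,T)=18, d(ALM,Z)=89/3
iteration 4: select C,T (d=12); attach at lengths (6, 6); label the merged cluster CT
  updated: d(ALM,CT)=50/3, d(BK,CT)=127/4, d(CT,Z)=31/2
iteration 5: select CT,Z (d=31/2); attach at lengths (7/4, 31/4); label the merged cluster CTZ
  updated: d(ALM,CTZ)=21, d(BK,CTZ)=55/2
iteration 6: select ALM,BK (d=59/3); attach at lengths (35/6, 22/3); label the merged cluster ABKLM
  updated: d(ABKLM,CTZ)=118/5
iteration 7: select ABKLM,CTZ (d=118/5); attach at lengths (59/30, 81/20); label the merged cluster ABCKLMTZ
final tree: ((((A:7/2,M:7/2):1/2,L:4):35/6,(B:5/2,K:5/2):22/3):59/30,((C:6,T:6):7/4,Z:31/4):81/20)
total length: 3431/60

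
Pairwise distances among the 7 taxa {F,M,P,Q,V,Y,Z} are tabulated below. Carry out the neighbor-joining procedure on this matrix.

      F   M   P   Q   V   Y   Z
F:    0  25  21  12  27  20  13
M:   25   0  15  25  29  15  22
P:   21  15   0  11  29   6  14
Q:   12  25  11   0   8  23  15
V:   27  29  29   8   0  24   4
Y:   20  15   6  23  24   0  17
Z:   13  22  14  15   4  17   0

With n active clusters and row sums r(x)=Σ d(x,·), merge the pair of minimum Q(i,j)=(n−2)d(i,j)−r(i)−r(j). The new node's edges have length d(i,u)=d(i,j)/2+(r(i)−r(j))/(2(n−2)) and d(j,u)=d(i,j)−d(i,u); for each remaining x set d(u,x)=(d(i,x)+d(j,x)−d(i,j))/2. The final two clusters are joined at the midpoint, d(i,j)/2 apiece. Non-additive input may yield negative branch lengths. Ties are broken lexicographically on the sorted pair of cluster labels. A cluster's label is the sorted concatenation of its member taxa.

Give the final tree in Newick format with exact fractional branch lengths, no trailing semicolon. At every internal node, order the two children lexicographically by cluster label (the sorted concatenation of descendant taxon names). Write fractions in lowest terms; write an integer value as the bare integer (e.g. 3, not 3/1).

iteration 1: select V,Z (d=4, Q=-186); attach at lengths (28/5, -8/5); label the merged cluster VZ
  updated: d(F,VZ)=18, d(M,VZ)=47/2, d(P,VZ)=39/2, d(Q,VZ)=19/2, d(VZ,Y)=37/2
iteration 2: select Q,VZ (d=19/2, Q=-263/2); attach at lengths (59/16, 93/16); label the merged cluster QVZ
  updated: d(F,QVZ)=41/4, d(M,QVZ)=39/2, d(P,QVZ)=21/2, d(QVZ,Y)=16
iteration 3: select F,QVZ (d=41/4, Q=-407/4); attach at lengths (203/24, 43/24); label the merged cluster FQVZ
  updated: d(FQVZ,M)=137/8, d(FQVZ,P)=85/8, d(FQVZ,Y)=103/8
iteration 4: select FQVZ,M (d=137/8, Q=-107/2); attach at lengths (111/16, 163/16); label the merged cluster FMQVZ
  updated: d(FMQVZ,P)=17/4, d(FMQVZ,Y)=43/8
iteration 5: select FMQVZ,P (d=17/4, Q=-125/8); attach at lengths (29/16, 39/16); label the merged cluster FMPQVZ
  updated: d(FMPQVZ,Y)=57/16
iteration 6: select FMPQVZ,Y (d=57/16); attach at lengths (57/32, 57/32); label the merged cluster FMPQVYZ
final tree: ((((F:203/24,(Q:59/16,(V:28/5,Z:-8/5):93/16):43/24):111/16,M:163/16):29/16,P:39/16):57/32,Y:57/32)
total length: 779/16

((((F:203/24,(Q:59/16,(V:28/5,Z:-8/5):93/16):43/24):111/16,M:163/16):29/16,P:39/16):57/32,Y:57/32)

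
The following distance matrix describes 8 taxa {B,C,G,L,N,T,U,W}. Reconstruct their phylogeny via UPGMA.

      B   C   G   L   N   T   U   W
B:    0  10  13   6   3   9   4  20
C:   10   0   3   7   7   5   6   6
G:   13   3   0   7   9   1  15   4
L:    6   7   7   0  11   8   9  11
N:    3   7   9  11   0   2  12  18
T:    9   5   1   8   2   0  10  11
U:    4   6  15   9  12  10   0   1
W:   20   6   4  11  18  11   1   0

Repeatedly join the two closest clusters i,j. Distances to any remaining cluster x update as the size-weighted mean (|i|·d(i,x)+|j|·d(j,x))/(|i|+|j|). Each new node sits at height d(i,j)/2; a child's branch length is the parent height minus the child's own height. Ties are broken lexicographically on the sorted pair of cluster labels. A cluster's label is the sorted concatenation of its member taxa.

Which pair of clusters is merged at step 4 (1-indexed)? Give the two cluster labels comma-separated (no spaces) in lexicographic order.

C,GT

iteration 1: select G,T (d=1); attach at lengths (1/2, 1/2); label the merged cluster GT
  updated: d(B,GT)=11, d(C,GT)=4, d(GT,L)=15/2, d(GT,N)=11/2, d(GT,U)=25/2, d(GT,W)=15/2
iteration 2: select U,W (d=1); attach at lengths (1/2, 1/2); label the merged cluster UW
  updated: d(B,UW)=12, d(C,UW)=6, d(GT,UW)=10, d(L,UW)=10, d(N,UW)=15
iteration 3: select B,N (d=3); attach at lengths (3/2, 3/2); label the merged cluster BN
  updated: d(BN,C)=17/2, d(BN,GT)=33/4, d(BN,L)=17/2, d(BN,UW)=27/2
iteration 4: select C,GT (d=4); attach at lengths (2, 3/2); label the merged cluster CGT
  updated: d(BN,CGT)=25/3, d(CGT,L)=22/3, d(CGT,UW)=26/3
iteration 5: select CGT,L (d=22/3); attach at lengths (5/3, 11/3); label the merged cluster CGLT
  updated: d(BN,CGLT)=67/8, d(CGLT,UW)=9
iteration 6: select BN,CGLT (d=67/8); attach at lengths (43/16, 25/48); label the merged cluster BCGLNT
  updated: d(BCGLNT,UW)=21/2
iteration 7: select BCGLNT,UW (d=21/2); attach at lengths (17/16, 19/4); label the merged cluster BCGLNTUW
final tree: (((B:3/2,N:3/2):43/16,((C:2,(G:1/2,T:1/2):3/2):5/3,L:11/3):25/48):17/16,(U:1/2,W:1/2):19/4)
total length: 1097/48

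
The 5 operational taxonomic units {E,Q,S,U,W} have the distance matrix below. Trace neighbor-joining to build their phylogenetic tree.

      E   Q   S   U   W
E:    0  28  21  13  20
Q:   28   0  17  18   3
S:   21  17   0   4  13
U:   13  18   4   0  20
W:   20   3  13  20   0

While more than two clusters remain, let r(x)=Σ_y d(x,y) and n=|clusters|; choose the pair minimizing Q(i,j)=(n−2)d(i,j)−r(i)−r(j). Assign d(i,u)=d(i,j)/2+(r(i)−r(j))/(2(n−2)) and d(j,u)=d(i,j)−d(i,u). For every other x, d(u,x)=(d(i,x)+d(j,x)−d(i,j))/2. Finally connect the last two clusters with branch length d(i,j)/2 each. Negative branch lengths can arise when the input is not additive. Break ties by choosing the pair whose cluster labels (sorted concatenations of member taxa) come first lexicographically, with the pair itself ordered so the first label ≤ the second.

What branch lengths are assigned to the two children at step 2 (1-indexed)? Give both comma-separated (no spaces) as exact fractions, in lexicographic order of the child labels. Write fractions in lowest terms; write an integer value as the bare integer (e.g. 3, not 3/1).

12,21/2

step 1: merge (Q,W) at d=3, Q=-113; branch lengths Q→19/6, W→-1/6; new cluster QW
  updated: d(E,QW)=45/2, d(QW,S)=27/2, d(QW,U)=35/2
step 2: merge (E,QW) at d=45/2, Q=-65; branch lengths E→12, QW→21/2; new cluster EQW
  updated: d(EQW,S)=6, d(EQW,U)=4
step 3: merge (EQW,S) at d=6, Q=-14; branch lengths EQW→3, S→3; new cluster EQSW
  updated: d(EQSW,U)=1
step 4: merge (EQSW,U) at d=1; branch lengths EQSW→1/2, U→1/2; new cluster EQSUW
final tree: (((E:12,(Q:19/6,W:-1/6):21/2):3,S:3):1/2,U:1/2)
total length: 65/2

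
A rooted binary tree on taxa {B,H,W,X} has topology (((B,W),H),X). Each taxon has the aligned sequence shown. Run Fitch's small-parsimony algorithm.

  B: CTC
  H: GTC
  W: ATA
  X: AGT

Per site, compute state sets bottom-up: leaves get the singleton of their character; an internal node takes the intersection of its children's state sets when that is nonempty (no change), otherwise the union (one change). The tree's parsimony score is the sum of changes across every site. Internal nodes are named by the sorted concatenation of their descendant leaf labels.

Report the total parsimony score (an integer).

5

site 0, node BW: B={C} ∪ W={A} → {A,C} (+1)
site 0, node BHW: BW={A,C} ∪ H={G} → {A,C,G} (+1)
site 0, node BHWX: BHW={A,C,G} ∩ X={A} → {A} (+0)
site 1, node BW: B={T} ∩ W={T} → {T} (+0)
site 1, node BHW: BW={T} ∩ H={T} → {T} (+0)
site 1, node BHWX: BHW={T} ∪ X={G} → {G,T} (+1)
site 2, node BW: B={C} ∪ W={A} → {A,C} (+1)
site 2, node BHW: BW={A,C} ∩ H={C} → {C} (+0)
site 2, node BHWX: BHW={C} ∪ X={T} → {C,T} (+1)
per-site changes: [2, 1, 2]; total = 5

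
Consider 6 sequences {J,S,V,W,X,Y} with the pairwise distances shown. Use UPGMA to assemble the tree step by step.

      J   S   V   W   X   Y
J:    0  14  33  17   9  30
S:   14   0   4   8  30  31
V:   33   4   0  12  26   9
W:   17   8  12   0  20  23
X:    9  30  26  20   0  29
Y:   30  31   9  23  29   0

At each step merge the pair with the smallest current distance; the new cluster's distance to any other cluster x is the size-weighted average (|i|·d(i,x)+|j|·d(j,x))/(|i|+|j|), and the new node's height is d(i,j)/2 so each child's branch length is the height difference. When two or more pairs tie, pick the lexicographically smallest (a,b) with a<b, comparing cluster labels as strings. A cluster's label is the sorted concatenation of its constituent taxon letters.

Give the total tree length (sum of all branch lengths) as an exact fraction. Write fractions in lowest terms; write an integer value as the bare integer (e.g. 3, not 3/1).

iteration 1: select S,V (d=4); attach at lengths (2, 2); label the merged cluster SV
  updated: d(J,SV)=47/2, d(SV,W)=10, d(SV,X)=28, d(SV,Y)=20
iteration 2: select J,X (d=9); attach at lengths (9/2, 9/2); label the merged cluster JX
  updated: d(JX,SV)=103/4, d(JX,W)=37/2, d(JX,Y)=59/2
iteration 3: select SV,W (d=10); attach at lengths (3, 5); label the merged cluster SVW
  updated: d(JX,SVW)=70/3, d(SVW,Y)=21
iteration 4: select SVW,Y (d=21); attach at lengths (11/2, 21/2); label the merged cluster SVWY
  updated: d(JX,SVWY)=199/8
iteration 5: select JX,SVWY (d=199/8); attach at lengths (127/16, 31/16); label the merged cluster JSVWXY
final tree: ((J:9/2,X:9/2):127/16,(((S:2,V:2):3,W:5):11/2,Y:21/2):31/16)
total length: 375/8

375/8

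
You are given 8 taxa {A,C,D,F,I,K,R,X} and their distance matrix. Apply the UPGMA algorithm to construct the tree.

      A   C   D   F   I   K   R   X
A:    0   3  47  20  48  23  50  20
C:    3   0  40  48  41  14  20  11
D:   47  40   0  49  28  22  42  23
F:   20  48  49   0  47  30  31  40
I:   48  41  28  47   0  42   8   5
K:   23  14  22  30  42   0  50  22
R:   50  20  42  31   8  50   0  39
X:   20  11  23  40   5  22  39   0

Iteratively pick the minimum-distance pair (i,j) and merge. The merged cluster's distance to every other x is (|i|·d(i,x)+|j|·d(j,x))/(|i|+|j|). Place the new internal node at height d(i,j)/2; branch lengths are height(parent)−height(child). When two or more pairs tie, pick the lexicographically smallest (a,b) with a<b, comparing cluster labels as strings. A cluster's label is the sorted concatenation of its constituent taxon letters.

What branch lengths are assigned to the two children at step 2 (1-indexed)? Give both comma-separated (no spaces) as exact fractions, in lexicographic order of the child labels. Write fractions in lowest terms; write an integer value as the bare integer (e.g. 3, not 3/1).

step 1: merge (A,C) at d=3; branch lengths A→3/2, C→3/2; new cluster AC
  updated: d(AC,D)=87/2, d(AC,F)=34, d(AC,I)=89/2, d(AC,K)=37/2, d(AC,R)=35, d(AC,X)=31/2
step 2: merge (I,X) at d=5; branch lengths I→5/2, X→5/2; new cluster IX
  updated: d(AC,IX)=30, d(D,IX)=51/2, d(F,IX)=87/2, d(IX,K)=32, d(IX,R)=47/2
step 3: merge (AC,K) at d=37/2; branch lengths AC→31/4, K→37/4; new cluster ACK
  updated: d(ACK,D)=109/3, d(ACK,F)=98/3, d(ACK,IX)=92/3, d(ACK,R)=40
step 4: merge (IX,R) at d=47/2; branch lengths IX→37/4, R→47/4; new cluster IRX
  updated: d(ACK,IRX)=304/9, d(D,IRX)=31, d(F,IRX)=118/3
step 5: merge (D,IRX) at d=31; branch lengths D→31/2, IRX→15/4; new cluster DIRX
  updated: d(ACK,DIRX)=413/12, d(DIRX,F)=167/4
step 6: merge (ACK,F) at d=98/3; branch lengths ACK→85/12, F→49/3; new cluster ACFK
  updated: d(ACFK,DIRX)=145/4
step 7: merge (ACFK,DIRX) at d=145/4; branch lengths ACFK→43/24, DIRX→21/8; new cluster ACDFIKRX
final tree: ((((A:3/2,C:3/2):31/4,K:37/4):85/12,F:49/3):43/24,(D:31/2,((I:5/2,X:5/2):37/4,R:47/4):15/4):21/8)
total length: 1117/12

5/2,5/2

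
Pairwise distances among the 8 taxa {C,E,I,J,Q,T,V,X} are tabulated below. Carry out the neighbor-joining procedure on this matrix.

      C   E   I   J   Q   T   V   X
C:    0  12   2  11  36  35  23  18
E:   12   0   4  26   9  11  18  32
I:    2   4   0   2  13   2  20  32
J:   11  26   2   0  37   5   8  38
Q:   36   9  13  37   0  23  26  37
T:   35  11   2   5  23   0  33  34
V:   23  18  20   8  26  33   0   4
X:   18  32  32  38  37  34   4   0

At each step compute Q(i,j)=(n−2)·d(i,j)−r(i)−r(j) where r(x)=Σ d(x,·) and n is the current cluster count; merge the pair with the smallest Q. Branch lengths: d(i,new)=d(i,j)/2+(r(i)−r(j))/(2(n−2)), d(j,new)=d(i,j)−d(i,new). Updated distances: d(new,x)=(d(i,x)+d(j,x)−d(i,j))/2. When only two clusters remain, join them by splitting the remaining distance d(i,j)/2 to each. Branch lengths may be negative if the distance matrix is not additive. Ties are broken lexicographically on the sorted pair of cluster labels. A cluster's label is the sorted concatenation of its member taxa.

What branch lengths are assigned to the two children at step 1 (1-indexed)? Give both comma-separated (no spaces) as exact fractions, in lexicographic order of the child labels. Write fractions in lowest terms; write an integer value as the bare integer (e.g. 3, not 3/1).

step 1: merge (V,X) at d=4, Q=-303; branch lengths V→-13/4, X→29/4; new cluster VX
  updated: d(C,VX)=37/2, d(E,VX)=23, d(I,VX)=24, d(J,VX)=21, d(Q,VX)=59/2, d(T,VX)=63/2
step 2: merge (E,Q) at d=9, Q=-375/2; branch lengths E→-7/4, Q→43/4; new cluster EQ
  updated: d(C,EQ)=39/2, d(EQ,I)=4, d(EQ,J)=27, d(EQ,T)=25/2, d(EQ,VX)=87/4
step 3: merge (J,T) at d=5, Q=-132; branch lengths J→0, T→5; new cluster JT
  updated: d(C,JT)=41/2, d(EQ,JT)=69/4, d(I,JT)=-1/2, d(JT,VX)=95/4
step 4: merge (C,VX) at d=37/2, Q=-93; branch lengths C→14/3, VX→83/6; new cluster CVX
  updated: d(CVX,EQ)=91/8, d(CVX,I)=15/4, d(CVX,JT)=103/8
step 5: merge (CVX,EQ) at d=91/8, Q=-303/8; branch lengths CVX→145/32, EQ→219/32; new cluster CEQVX
  updated: d(CEQVX,I)=-29/16, d(CEQVX,JT)=75/8
step 6: merge (CEQVX,I) at d=-29/16, Q=-113/16; branch lengths CEQVX→129/32, I→-187/32; new cluster CEIQVX
  updated: d(CEIQVX,JT)=171/32
step 7: merge (CEIQVX,JT) at d=171/32; branch lengths CEIQVX→171/64, JT→171/64; new cluster CEIJQTVX
final tree: ((((C:14/3,(V:-13/4,X:29/4):83/6):145/32,(E:-7/4,Q:43/4):219/32):129/32,I:-187/32):171/64,(J:0,T:5):171/64)
total length: 1645/32

-13/4,29/4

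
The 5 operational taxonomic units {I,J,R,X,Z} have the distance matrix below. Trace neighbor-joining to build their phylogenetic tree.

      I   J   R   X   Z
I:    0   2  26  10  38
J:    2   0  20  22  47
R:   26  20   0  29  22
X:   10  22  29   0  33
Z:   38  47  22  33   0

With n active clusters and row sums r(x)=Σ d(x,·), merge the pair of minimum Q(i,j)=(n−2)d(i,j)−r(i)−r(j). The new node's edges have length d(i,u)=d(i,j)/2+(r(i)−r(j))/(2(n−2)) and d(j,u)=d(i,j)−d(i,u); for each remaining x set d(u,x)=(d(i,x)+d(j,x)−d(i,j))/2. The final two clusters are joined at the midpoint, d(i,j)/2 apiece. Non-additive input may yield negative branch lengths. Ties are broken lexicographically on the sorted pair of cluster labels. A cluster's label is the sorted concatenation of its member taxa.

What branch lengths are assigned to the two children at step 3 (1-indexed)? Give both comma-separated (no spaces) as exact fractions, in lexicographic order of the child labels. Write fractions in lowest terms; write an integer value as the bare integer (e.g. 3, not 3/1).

iteration 1: select R,Z (d=22, Q=-171); attach at lengths (23/6, 109/6); label the merged cluster RZ
  updated: d(I,RZ)=21, d(J,RZ)=45/2, d(RZ,X)=20
iteration 2: select I,J (d=2, Q=-151/2); attach at lengths (-19/8, 35/8); label the merged cluster IJ
  updated: d(IJ,RZ)=83/4, d(IJ,X)=15
iteration 3: select IJ,RZ (d=83/4, Q=-223/4); attach at lengths (63/8, 103/8); label the merged cluster IJRZ
  updated: d(IJRZ,X)=57/8
iteration 4: select IJRZ,X (d=57/8); attach at lengths (57/16, 57/16); label the merged cluster IJRXZ
final tree: (((I:-19/8,J:35/8):63/8,(R:23/6,Z:109/6):103/8):57/16,X:57/16)
total length: 415/8

63/8,103/8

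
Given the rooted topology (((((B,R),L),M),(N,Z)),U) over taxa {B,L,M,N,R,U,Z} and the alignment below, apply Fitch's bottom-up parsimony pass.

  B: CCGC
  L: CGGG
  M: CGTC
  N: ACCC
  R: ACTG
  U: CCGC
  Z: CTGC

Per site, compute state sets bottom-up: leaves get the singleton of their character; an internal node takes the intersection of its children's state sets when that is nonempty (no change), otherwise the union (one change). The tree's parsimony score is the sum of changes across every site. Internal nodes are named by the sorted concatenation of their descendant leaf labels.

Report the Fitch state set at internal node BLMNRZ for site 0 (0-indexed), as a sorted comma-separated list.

[col 0] BR: children B:{C}, R:{A} ∪→ {A,C}; cost 1
[col 0] BLR: children BR:{A,C}, L:{C} ∩→ {C}; cost 0
[col 0] BLMR: children BLR:{C}, M:{C} ∩→ {C}; cost 0
[col 0] NZ: children N:{A}, Z:{C} ∪→ {A,C}; cost 1
[col 0] BLMNRZ: children BLMR:{C}, NZ:{A,C} ∩→ {C}; cost 0
[col 0] BLMNRUZ: children BLMNRZ:{C}, U:{C} ∩→ {C}; cost 0
[col 1] BR: children B:{C}, R:{C} ∩→ {C}; cost 0
[col 1] BLR: children BR:{C}, L:{G} ∪→ {C,G}; cost 1
[col 1] BLMR: children BLR:{C,G}, M:{G} ∩→ {G}; cost 0
[col 1] NZ: children N:{C}, Z:{T} ∪→ {C,T}; cost 1
[col 1] BLMNRZ: children BLMR:{G}, NZ:{C,T} ∪→ {C,G,T}; cost 1
[col 1] BLMNRUZ: children BLMNRZ:{C,G,T}, U:{C} ∩→ {C}; cost 0
[col 2] BR: children B:{G}, R:{T} ∪→ {G,T}; cost 1
[col 2] BLR: children BR:{G,T}, L:{G} ∩→ {G}; cost 0
[col 2] BLMR: children BLR:{G}, M:{T} ∪→ {G,T}; cost 1
[col 2] NZ: children N:{C}, Z:{G} ∪→ {C,G}; cost 1
[col 2] BLMNRZ: children BLMR:{G,T}, NZ:{C,G} ∩→ {G}; cost 0
[col 2] BLMNRUZ: children BLMNRZ:{G}, U:{G} ∩→ {G}; cost 0
[col 3] BR: children B:{C}, R:{G} ∪→ {C,G}; cost 1
[col 3] BLR: children BR:{C,G}, L:{G} ∩→ {G}; cost 0
[col 3] BLMR: children BLR:{G}, M:{C} ∪→ {C,G}; cost 1
[col 3] NZ: children N:{C}, Z:{C} ∩→ {C}; cost 0
[col 3] BLMNRZ: children BLMR:{C,G}, NZ:{C} ∩→ {C}; cost 0
[col 3] BLMNRUZ: children BLMNRZ:{C}, U:{C} ∩→ {C}; cost 0
per-site changes: [2, 3, 3, 2]; total = 10

C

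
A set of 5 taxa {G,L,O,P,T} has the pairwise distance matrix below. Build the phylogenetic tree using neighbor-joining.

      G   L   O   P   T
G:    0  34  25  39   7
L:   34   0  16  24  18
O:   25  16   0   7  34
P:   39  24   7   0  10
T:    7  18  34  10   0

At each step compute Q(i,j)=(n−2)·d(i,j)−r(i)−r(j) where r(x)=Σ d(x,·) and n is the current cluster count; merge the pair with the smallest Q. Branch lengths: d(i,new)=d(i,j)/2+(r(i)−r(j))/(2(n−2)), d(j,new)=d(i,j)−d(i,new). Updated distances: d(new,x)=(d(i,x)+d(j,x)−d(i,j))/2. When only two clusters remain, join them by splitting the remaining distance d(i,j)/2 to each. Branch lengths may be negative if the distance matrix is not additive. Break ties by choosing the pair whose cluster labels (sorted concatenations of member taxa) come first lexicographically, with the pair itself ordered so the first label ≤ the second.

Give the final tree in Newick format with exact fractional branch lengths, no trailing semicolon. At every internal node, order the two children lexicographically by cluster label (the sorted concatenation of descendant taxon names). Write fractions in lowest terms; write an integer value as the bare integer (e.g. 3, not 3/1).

((((G:19/2,T:-5/2):13,L:19/2):7,O:11/4):17/8,P:17/8)

1. join G+T (d=7, Q=-153) ⇒ GT; edges |G|=19/2, |T|=-5/2
  updated: d(GT,L)=45/2, d(GT,O)=26, d(GT,P)=21
2. join GT+L (d=45/2, Q=-87) ⇒ GLT; edges |GT|=13, |L|=19/2
  updated: d(GLT,O)=39/4, d(GLT,P)=45/4
3. join GLT+O (d=39/4, Q=-28) ⇒ GLOT; edges |GLT|=7, |O|=11/4
  updated: d(GLOT,P)=17/4
4. join GLOT+P (d=17/4) ⇒ GLOPT; edges |GLOT|=17/8, |P|=17/8
final tree: ((((G:19/2,T:-5/2):13,L:19/2):7,O:11/4):17/8,P:17/8)
total length: 87/2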